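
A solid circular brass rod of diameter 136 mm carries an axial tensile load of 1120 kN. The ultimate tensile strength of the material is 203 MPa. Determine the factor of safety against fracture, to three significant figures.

n = 2.63

A = πd²/4 = 14530 mm².
σ = F/A = 1120000/14530 = 77.10 MPa.
n = 203/77.10 = 2.633.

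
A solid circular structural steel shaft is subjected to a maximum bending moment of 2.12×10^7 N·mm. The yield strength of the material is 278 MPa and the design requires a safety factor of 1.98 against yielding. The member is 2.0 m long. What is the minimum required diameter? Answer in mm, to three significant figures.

σ_allow = 278/1.98 = 140.4 MPa.
For a solid circular section σ = 32M/(πd³), so d³ = 32M/(π σ_allow) = 32×2.1200×10^7/(π×140.4) = 1.538×10^6 mm³.
d = 115.4 mm.

d = 115 mm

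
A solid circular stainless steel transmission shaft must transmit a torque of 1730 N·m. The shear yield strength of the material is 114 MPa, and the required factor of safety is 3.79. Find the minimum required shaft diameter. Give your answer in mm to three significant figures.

d = 66.4 mm

Allowable shear stress τ_allow = 114/3.79 = 30.08 MPa.
For a solid shaft τ = 16T/(πd³), so d³ = 16T/(π τ_allow) = 16×1730000/(π×30.08) = 292900 mm³.
d = (292900)^(1/3) = 66.41 mm.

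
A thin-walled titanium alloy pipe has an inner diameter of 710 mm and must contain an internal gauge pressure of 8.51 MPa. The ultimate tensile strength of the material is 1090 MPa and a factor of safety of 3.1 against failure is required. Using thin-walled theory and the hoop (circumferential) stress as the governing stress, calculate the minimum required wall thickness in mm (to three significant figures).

t = 8.59 mm

σ_allow = 1090/3.1 = 351.6 MPa.
Hoop stress σ_h = pD/(2t), so t = pD/(2σ_allow) = 8.51×710/(2×351.6) = 8.592 mm.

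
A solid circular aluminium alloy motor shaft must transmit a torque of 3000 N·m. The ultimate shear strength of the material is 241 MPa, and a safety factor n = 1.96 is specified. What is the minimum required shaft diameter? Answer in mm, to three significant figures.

Allowable shear stress τ_allow = 241/1.96 = 123.0 MPa.
For a solid shaft τ = 16T/(πd³), so d³ = 16T/(π τ_allow) = 16×3000000/(π×123.0) = 124300 mm³.
d = (124300)^(1/3) = 49.90 mm.

d = 49.9 mm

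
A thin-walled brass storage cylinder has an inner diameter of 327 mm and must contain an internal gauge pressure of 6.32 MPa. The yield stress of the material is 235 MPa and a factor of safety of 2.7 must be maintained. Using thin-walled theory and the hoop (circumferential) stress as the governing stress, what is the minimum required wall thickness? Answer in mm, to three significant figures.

σ_allow = 235/2.7 = 87.04 MPa.
Hoop stress σ_h = pD/(2t), so t = pD/(2σ_allow) = 6.32×327/(2×87.04) = 11.87 mm.

t = 11.9 mm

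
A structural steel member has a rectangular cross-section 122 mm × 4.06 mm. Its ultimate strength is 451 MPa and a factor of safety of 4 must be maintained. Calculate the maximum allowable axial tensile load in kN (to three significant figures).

σ_allow = 451/4 = 112.8 MPa.
A = 122×4.06 = 495.3 mm².
F_allow = σ_allow × A = 112.8×495.3 = 55850 N.

F_allow = 55.8 kN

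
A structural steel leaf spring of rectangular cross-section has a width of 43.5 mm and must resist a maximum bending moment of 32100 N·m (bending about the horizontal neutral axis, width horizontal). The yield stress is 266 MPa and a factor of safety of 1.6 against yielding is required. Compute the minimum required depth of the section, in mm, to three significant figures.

σ_allow = 266/1.6 = 166.2 MPa.
For a rectangular section σ = 6M/(bh²), so h² = 6M/(b σ_allow) = 6×3.2100×10^7/(43.5×166.2) = 26630 mm².
h = 163.2 mm.

h = 163 mm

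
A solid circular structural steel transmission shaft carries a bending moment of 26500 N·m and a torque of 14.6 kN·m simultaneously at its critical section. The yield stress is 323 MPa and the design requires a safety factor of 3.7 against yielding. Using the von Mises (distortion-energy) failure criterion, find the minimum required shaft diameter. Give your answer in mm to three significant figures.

d = 151 mm

σ_allow = σ_y/n = 323/3.7 = 87.30 MPa.
For a solid shaft σ_b = 32M/(πd³) and τ = 16T/(πd³), so the von Mises stress is σ' = (16/πd³)·√(4M²+3T²).
√(4M²+3T²) = √(4×(2.650×10^7)² + 3×(1.460×10^7)²) = 5.872×10^7 N·mm.
d³ = 16×5.872×10^7/(π×87.30) = 3.426×10^6 mm³.
d = 150.8 mm.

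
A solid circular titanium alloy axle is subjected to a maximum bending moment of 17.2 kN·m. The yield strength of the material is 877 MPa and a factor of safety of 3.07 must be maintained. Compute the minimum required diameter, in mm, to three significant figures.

σ_allow = 877/3.07 = 285.7 MPa.
For a solid circular section σ = 32M/(πd³), so d³ = 32M/(π σ_allow) = 32×1.7200×10^7/(π×285.7) = 613300 mm³.
d = 84.96 mm.

d = 85.0 mm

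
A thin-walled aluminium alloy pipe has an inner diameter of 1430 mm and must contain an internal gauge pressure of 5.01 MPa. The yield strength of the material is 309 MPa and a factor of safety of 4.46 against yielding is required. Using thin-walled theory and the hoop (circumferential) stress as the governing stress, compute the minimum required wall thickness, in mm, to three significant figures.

t = 51.7 mm

σ_allow = 309/4.46 = 69.28 MPa.
Hoop stress σ_h = pD/(2t), so t = pD/(2σ_allow) = 5.01×1430/(2×69.28) = 51.70 mm.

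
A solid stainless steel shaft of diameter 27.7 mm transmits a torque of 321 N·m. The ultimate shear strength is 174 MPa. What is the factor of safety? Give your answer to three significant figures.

τ = 16T/(πd³) = 16×321000/(π×27.7³) = 76.92 MPa.
n = τ_limit/τ = 174/76.92 = 2.262.

n = 2.26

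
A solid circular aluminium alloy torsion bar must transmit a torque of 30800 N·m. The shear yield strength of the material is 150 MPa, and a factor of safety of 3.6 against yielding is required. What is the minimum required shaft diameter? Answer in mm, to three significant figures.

d = 156 mm

Allowable shear stress τ_allow = 150/3.6 = 41.67 MPa.
For a solid shaft τ = 16T/(πd³), so d³ = 16T/(π τ_allow) = 16×3.0800×10^7/(π×41.67) = 3.765×10^6 mm³.
d = (3.765×10^6)^(1/3) = 155.6 mm.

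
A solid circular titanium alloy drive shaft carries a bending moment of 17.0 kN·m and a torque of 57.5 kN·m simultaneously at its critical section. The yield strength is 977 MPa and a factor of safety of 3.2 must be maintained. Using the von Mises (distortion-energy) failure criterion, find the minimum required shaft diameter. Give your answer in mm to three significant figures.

σ_allow = σ_y/n = 977/3.2 = 305.3 MPa.
For a solid shaft σ_b = 32M/(πd³) and τ = 16T/(πd³), so the von Mises stress is σ' = (16/πd³)·√(4M²+3T²).
√(4M²+3T²) = √(4×(1.700×10^7)² + 3×(5.750×10^7)²) = 1.052×10^8 N·mm.
d³ = 16×1.052×10^8/(π×305.3) = 1.755×10^6 mm³.
d = 120.6 mm.

d = 121 mm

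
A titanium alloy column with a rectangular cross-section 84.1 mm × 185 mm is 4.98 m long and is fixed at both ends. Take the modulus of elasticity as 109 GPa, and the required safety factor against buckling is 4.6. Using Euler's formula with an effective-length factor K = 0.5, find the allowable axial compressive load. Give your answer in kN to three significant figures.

P_allow = 346 kN

Buckling occurs about the weak axis: I_min = h·b³/12 = 185×84.1³/12 = 9.170×10^6 mm⁴ (b = 84.1 mm is the smaller dimension).
Effective length L_e = KL = 0.5×4.98 m = 2490 mm.
Euler critical load P_cr = π²EI/L_e² = π²×109000×9.170×10^6/2490² = 1.591×10^6 N.
P_allow = P_cr/n = 1.591×10^6/4.6 = 345900 N.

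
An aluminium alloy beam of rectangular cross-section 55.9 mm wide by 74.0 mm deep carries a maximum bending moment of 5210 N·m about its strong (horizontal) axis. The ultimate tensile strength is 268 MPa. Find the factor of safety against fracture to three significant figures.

n = 2.62

Section modulus S = bh²/6 = 55.9×74.0²/6 = 51020 mm³.
σ = M/S = 5210000/51020 = 102.1 MPa.
n = 268/102.1 = 2.624.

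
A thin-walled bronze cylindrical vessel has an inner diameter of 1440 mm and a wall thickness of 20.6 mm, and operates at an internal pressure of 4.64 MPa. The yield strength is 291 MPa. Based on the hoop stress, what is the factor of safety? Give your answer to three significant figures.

σ_h = pD/(2t) = 4.64×1440/(2×20.6) = 162.2 MPa.
n = 291/162.2 = 1.794.

n = 1.79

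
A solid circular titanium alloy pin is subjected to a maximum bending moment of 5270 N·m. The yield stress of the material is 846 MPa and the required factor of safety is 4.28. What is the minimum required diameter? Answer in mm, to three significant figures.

d = 64.8 mm

σ_allow = 846/4.28 = 197.7 MPa.
For a solid circular section σ = 32M/(πd³), so d³ = 32M/(π σ_allow) = 32×5270000/(π×197.7) = 271600 mm³.
d = 64.76 mm.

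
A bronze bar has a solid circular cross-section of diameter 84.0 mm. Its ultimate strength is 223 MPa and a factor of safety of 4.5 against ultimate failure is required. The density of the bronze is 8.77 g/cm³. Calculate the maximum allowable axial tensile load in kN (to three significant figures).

F_allow = 275 kN

σ_allow = 223/4.5 = 49.56 MPa.
A = πd²/4 = π×84.0²/4 = 5542 mm².
F_allow = σ_allow × A = 49.56×5542 = 274600 N.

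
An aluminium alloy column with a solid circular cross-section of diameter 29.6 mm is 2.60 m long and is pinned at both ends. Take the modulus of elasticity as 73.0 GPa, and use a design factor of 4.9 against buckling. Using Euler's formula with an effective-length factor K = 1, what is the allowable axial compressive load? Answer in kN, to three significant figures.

I = πd⁴/64 = π×29.6⁴/64 = 37680 mm⁴.
Effective length L_e = KL = 1×2.60 m = 2600 mm.
Euler critical load P_cr = π²EI/L_e² = π²×73000×37680/2600² = 4016 N.
P_allow = P_cr/n = 4016/4.9 = 819.6 N.

P_allow = 0.820 kN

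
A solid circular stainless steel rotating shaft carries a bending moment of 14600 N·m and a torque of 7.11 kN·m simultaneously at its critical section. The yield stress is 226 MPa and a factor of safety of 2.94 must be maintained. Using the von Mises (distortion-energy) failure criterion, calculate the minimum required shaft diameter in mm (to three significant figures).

d = 128 mm

σ_allow = σ_y/n = 226/2.94 = 76.87 MPa.
For a solid shaft σ_b = 32M/(πd³) and τ = 16T/(πd³), so the von Mises stress is σ' = (16/πd³)·√(4M²+3T²).
√(4M²+3T²) = √(4×(1.460×10^7)² + 3×(7.110×10^6)²) = 3.169×10^7 N·mm.
d³ = 16×3.169×10^7/(π×76.87) = 2.100×10^6 mm³.
d = 128.1 mm.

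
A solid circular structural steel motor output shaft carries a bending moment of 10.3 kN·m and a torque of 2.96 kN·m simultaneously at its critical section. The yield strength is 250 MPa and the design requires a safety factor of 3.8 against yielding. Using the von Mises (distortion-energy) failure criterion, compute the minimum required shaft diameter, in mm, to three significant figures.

σ_allow = σ_y/n = 250/3.8 = 65.79 MPa.
For a solid shaft σ_b = 32M/(πd³) and τ = 16T/(πd³), so the von Mises stress is σ' = (16/πd³)·√(4M²+3T²).
√(4M²+3T²) = √(4×(1.030×10^7)² + 3×(2.960×10^6)²) = 2.123×10^7 N·mm.
d³ = 16×2.123×10^7/(π×65.79) = 1.643×10^6 mm³.
d = 118.0 mm.

d = 118 mm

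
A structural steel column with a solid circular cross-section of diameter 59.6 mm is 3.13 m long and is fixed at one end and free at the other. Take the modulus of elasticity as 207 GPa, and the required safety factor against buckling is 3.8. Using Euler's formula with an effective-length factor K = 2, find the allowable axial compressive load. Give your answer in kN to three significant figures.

P_allow = 8.50 kN

I = πd⁴/64 = π×59.6⁴/64 = 619400 mm⁴.
Effective length L_e = KL = 2×3.13 m = 6260 mm.
Euler critical load P_cr = π²EI/L_e² = π²×207000×619400/6260² = 32290 N.
P_allow = P_cr/n = 32290/3.8 = 8498 N.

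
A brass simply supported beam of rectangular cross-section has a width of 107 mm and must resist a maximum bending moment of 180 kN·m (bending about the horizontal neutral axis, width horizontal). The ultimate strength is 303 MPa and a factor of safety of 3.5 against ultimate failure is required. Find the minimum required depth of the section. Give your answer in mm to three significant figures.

h = 341 mm

σ_allow = 303/3.5 = 86.57 MPa.
For a rectangular section σ = 6M/(bh²), so h² = 6M/(b σ_allow) = 6×1.8000×10^8/(107×86.57) = 116600 mm².
h = 341.5 mm.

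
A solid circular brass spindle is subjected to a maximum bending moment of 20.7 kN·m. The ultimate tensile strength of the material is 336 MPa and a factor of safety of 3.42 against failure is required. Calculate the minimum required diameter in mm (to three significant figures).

σ_allow = 336/3.42 = 98.25 MPa.
For a solid circular section σ = 32M/(πd³), so d³ = 32M/(π σ_allow) = 32×2.0700×10^7/(π×98.25) = 2.146×10^6 mm³.
d = 129.0 mm.

d = 129 mm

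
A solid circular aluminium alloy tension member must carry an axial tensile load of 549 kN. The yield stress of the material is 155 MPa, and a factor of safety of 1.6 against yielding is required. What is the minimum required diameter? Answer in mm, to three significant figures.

Allowable stress σ_allow = 155/1.6 = 96.88 MPa.
Required area A = F/σ_allow = 549000/96.88 = 5667 mm².
A = πd²/4 → d = √(4A/π) = 84.94 mm.

d = 84.9 mm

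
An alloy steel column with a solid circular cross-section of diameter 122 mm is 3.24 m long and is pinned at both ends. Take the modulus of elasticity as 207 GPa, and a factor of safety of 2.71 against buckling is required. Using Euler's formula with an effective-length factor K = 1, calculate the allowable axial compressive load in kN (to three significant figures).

I = πd⁴/64 = π×122⁴/64 = 1.087×10^7 mm⁴.
Effective length L_e = KL = 1×3.24 m = 3240 mm.
Euler critical load P_cr = π²EI/L_e² = π²×207000×1.087×10^7/3240² = 2.116×10^6 N.
P_allow = P_cr/n = 2.116×10^6/2.71 = 780900 N.

P_allow = 781 kN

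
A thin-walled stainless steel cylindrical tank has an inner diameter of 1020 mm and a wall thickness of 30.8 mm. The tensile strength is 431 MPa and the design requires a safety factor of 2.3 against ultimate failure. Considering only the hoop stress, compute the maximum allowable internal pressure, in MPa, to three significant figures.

p_allow = 11.3 MPa

σ_allow = 431/2.3 = 187.4 MPa.
σ_h = pD/(2t) → p_allow = 2σ_allow t/D = 2×187.4×30.8/1020 = 11.32 MPa.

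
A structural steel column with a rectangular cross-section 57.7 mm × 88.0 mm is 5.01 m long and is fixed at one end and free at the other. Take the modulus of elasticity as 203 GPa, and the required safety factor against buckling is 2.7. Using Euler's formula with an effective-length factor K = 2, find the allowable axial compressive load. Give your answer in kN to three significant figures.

P_allow = 10.4 kN

Buckling occurs about the weak axis: I_min = h·b³/12 = 88.0×57.7³/12 = 1.409×10^6 mm⁴ (b = 57.7 mm is the smaller dimension).
Effective length L_e = KL = 2×5.01 m = 10020 mm.
Euler critical load P_cr = π²EI/L_e² = π²×203000×1.409×10^6/10020² = 28110 N.
P_allow = P_cr/n = 28110/2.7 = 10410 N.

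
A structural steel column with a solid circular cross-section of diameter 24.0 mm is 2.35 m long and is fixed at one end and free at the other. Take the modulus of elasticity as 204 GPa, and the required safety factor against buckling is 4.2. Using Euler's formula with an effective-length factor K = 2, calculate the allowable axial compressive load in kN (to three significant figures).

P_allow = 0.353 kN

I = πd⁴/64 = π×24.0⁴/64 = 16290 mm⁴.
Effective length L_e = KL = 2×2.35 m = 4700 mm.
Euler critical load P_cr = π²EI/L_e² = π²×204000×16290/4700² = 1484 N.
P_allow = P_cr/n = 1484/4.2 = 353.4 N.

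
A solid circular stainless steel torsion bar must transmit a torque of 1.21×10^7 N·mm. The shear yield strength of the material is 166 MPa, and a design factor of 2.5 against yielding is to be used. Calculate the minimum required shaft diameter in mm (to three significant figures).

d = 97.5 mm

Allowable shear stress τ_allow = 166/2.5 = 66.40 MPa.
For a solid shaft τ = 16T/(πd³), so d³ = 16T/(π τ_allow) = 16×1.2100×10^7/(π×66.40) = 928100 mm³.
d = (928100)^(1/3) = 97.54 mm.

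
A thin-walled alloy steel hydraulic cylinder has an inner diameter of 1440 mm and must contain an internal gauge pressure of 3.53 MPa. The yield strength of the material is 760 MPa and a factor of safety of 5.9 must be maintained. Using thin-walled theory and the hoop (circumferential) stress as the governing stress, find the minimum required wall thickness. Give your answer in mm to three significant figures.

t = 19.7 mm

σ_allow = 760/5.9 = 128.8 MPa.
Hoop stress σ_h = pD/(2t), so t = pD/(2σ_allow) = 3.53×1440/(2×128.8) = 19.73 mm.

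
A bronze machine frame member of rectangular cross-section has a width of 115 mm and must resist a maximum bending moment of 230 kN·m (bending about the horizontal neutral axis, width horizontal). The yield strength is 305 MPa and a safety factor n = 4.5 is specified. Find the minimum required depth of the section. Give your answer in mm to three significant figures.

h = 421 mm

σ_allow = 305/4.5 = 67.78 MPa.
For a rectangular section σ = 6M/(bh²), so h² = 6M/(b σ_allow) = 6×2.3000×10^8/(115×67.78) = 177000 mm².
h = 420.8 mm.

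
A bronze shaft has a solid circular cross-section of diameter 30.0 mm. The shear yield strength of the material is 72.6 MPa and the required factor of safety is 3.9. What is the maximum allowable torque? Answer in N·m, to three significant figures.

T_allow = 98.7 N·m

τ_allow = 72.6/3.9 = 18.62 MPa.
For a solid shaft T_allow = τ_allow·πd³/16; πd³/16 = π×30.0³/16 = 5301 mm³.
T_allow = 18.62×5301 = 98690 N·mm = 98.69 N·m.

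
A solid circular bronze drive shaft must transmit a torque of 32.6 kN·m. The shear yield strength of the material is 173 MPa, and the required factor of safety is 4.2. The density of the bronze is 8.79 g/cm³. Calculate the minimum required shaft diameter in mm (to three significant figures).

d = 159 mm

Allowable shear stress τ_allow = 173/4.2 = 41.19 MPa.
For a solid shaft τ = 16T/(πd³), so d³ = 16T/(π τ_allow) = 16×3.2600×10^7/(π×41.19) = 4.031×10^6 mm³.
d = (4.031×10^6)^(1/3) = 159.1 mm.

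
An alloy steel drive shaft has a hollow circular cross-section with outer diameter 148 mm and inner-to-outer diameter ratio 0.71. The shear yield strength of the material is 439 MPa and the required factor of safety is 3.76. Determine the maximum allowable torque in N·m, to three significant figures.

T_allow = 55400 N·m

τ_allow = 439/3.76 = 116.8 MPa.
For a hollow shaft T_allow = τ_allow·πd_o³(1−k⁴)/16 with 1−k⁴ = 0.7459, so πd_o³(1−k⁴)/16 = 474800 mm³.
T_allow = 116.8×474800 = 5.543×10^7 N·mm = 55430 N·m.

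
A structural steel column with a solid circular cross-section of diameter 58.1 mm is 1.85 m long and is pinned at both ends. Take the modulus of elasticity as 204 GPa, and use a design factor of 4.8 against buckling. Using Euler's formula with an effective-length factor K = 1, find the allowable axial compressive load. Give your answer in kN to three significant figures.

I = πd⁴/64 = π×58.1⁴/64 = 559300 mm⁴.
Effective length L_e = KL = 1×1.85 m = 1850 mm.
Euler critical load P_cr = π²EI/L_e² = π²×204000×559300/1850² = 329000 N.
P_allow = P_cr/n = 329000/4.8 = 68550 N.

P_allow = 68.6 kN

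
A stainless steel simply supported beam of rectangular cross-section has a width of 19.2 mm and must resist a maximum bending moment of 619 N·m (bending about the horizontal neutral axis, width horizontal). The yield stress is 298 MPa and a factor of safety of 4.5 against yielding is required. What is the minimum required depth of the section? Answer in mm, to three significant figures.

h = 54.0 mm

σ_allow = 298/4.5 = 66.22 MPa.
For a rectangular section σ = 6M/(bh²), so h² = 6M/(b σ_allow) = 6×619000/(19.2×66.22) = 2921 mm².
h = 54.05 mm.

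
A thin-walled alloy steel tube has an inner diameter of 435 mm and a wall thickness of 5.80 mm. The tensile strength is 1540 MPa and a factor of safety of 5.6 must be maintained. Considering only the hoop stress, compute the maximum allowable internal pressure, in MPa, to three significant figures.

σ_allow = 1540/5.6 = 275.0 MPa.
σ_h = pD/(2t) → p_allow = 2σ_allow t/D = 2×275.0×5.80/435 = 7.333 MPa.

p_allow = 7.33 MPa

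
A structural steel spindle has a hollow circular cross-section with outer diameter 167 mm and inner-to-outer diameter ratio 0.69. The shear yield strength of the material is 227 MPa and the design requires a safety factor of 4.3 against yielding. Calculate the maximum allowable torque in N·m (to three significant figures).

T_allow = 37300 N·m

τ_allow = 227/4.3 = 52.79 MPa.
For a hollow shaft T_allow = τ_allow·πd_o³(1−k⁴)/16 with 1−k⁴ = 0.7733, so πd_o³(1−k⁴)/16 = 707200 mm³.
T_allow = 52.79×707200 = 3.733×10^7 N·mm = 37330 N·m.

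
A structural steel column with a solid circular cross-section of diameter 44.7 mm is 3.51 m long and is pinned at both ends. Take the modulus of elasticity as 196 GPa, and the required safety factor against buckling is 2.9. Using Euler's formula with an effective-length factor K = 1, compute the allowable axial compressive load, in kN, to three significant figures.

P_allow = 10.6 kN

I = πd⁴/64 = π×44.7⁴/64 = 196000 mm⁴.
Effective length L_e = KL = 1×3.51 m = 3510 mm.
Euler critical load P_cr = π²EI/L_e² = π²×196000×196000/3510² = 30770 N.
P_allow = P_cr/n = 30770/2.9 = 10610 N.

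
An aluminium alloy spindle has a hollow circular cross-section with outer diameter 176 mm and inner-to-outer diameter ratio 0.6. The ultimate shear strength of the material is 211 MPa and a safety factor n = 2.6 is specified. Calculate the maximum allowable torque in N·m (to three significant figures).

T_allow = 75600 N·m

τ_allow = 211/2.6 = 81.15 MPa.
For a hollow shaft T_allow = τ_allow·πd_o³(1−k⁴)/16 with 1−k⁴ = 0.8704, so πd_o³(1−k⁴)/16 = 931700 mm³.
T_allow = 81.15×931700 = 7.561×10^7 N·mm = 75610 N·m.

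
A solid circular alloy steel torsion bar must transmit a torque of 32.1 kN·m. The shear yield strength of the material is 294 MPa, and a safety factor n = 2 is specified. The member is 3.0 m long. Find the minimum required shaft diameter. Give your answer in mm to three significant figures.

d = 104 mm

Allowable shear stress τ_allow = 294/2 = 147.0 MPa.
For a solid shaft τ = 16T/(πd³), so d³ = 16T/(π τ_allow) = 16×3.2100×10^7/(π×147.0) = 1.112×10^6 mm³.
d = (1.112×10^6)^(1/3) = 103.6 mm.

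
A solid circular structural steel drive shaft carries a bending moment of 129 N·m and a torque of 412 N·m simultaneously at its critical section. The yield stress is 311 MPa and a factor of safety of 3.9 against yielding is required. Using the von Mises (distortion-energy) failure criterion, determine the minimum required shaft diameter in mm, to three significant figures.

σ_allow = σ_y/n = 311/3.9 = 79.74 MPa.
For a solid shaft σ_b = 32M/(πd³) and τ = 16T/(πd³), so the von Mises stress is σ' = (16/πd³)·√(4M²+3T²).
√(4M²+3T²) = √(4×(129000)² + 3×(412000)²) = 758800 N·mm.
d³ = 16×758800/(π×79.74) = 48460 mm³.
d = 36.46 mm.

d = 36.5 mm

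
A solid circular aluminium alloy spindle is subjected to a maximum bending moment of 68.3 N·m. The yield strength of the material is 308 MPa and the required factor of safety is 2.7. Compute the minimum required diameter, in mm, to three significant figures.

d = 18.3 mm

σ_allow = 308/2.7 = 114.1 MPa.
For a solid circular section σ = 32M/(πd³), so d³ = 32M/(π σ_allow) = 32×68300/(π×114.1) = 6099 mm³.
d = 18.27 mm.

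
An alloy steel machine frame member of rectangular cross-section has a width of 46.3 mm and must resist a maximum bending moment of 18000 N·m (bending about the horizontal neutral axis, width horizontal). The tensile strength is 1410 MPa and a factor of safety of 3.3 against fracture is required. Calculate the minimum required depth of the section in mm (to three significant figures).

σ_allow = 1410/3.3 = 427.3 MPa.
For a rectangular section σ = 6M/(bh²), so h² = 6M/(b σ_allow) = 6×1.8000×10^7/(46.3×427.3) = 5459 mm².
h = 73.89 mm.

h = 73.9 mm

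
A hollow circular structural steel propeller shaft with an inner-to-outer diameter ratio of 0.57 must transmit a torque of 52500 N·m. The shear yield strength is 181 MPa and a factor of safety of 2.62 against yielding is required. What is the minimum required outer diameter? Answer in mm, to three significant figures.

τ_allow = 181/2.62 = 69.08 MPa.
For a hollow shaft τ = 16T/[πd_o³(1−k⁴)] with k = 0.57, so 1−k⁴ = 0.8944.
d_o³ = 16T/[π τ_allow (1−k⁴)] = 16×5.2500×10^7/(π×69.08×0.8944) = 4.327×10^6 mm³.
d_o = 163.0 mm.

d_o = 163 mm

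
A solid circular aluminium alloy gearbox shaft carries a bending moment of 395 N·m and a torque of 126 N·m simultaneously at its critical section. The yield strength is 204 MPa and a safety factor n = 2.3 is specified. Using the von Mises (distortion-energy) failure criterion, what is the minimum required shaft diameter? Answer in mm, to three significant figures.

σ_allow = σ_y/n = 204/2.3 = 88.70 MPa.
For a solid shaft σ_b = 32M/(πd³) and τ = 16T/(πd³), so the von Mises stress is σ' = (16/πd³)·√(4M²+3T²).
√(4M²+3T²) = √(4×(395000)² + 3×(126000)²) = 819600 N·mm.
d³ = 16×819600/(π×88.70) = 47060 mm³.
d = 36.10 mm.

d = 36.1 mm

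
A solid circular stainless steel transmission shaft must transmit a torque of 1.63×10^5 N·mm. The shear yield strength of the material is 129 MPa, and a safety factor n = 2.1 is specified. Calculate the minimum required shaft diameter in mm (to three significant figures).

d = 23.8 mm

Allowable shear stress τ_allow = 129/2.1 = 61.43 MPa.
For a solid shaft τ = 16T/(πd³), so d³ = 16T/(π τ_allow) = 16×163000/(π×61.43) = 13510 mm³.
d = (13510)^(1/3) = 23.82 mm.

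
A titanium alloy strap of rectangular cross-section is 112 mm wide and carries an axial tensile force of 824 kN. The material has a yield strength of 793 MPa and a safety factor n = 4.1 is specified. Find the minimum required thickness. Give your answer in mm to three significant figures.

σ_allow = 793/4.1 = 193.4 MPa.
Required area A = F/σ_allow = 824000/193.4 = 4260 mm².
t = A/w = 4260/112 = 38.04 mm.

t = 38.0 mm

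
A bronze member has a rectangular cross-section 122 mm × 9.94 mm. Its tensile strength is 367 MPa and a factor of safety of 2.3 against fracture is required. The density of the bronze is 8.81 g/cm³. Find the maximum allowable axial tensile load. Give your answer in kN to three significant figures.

F_allow = 194 kN

σ_allow = 367/2.3 = 159.6 MPa.
A = 122×9.94 = 1213 mm².
F_allow = σ_allow × A = 159.6×1213 = 193500 N.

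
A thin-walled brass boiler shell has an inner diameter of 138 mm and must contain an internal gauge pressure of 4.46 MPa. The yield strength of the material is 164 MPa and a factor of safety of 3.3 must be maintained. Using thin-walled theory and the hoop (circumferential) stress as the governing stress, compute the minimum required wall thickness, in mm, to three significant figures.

σ_allow = 164/3.3 = 49.70 MPa.
Hoop stress σ_h = pD/(2t), so t = pD/(2σ_allow) = 4.46×138/(2×49.70) = 6.192 mm.

t = 6.19 mm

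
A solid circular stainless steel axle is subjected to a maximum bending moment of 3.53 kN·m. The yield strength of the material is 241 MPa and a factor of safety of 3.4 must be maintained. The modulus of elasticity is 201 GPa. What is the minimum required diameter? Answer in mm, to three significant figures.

σ_allow = 241/3.4 = 70.88 MPa.
For a solid circular section σ = 32M/(πd³), so d³ = 32M/(π σ_allow) = 32×3530000/(π×70.88) = 507300 mm³.
d = 79.75 mm.

d = 79.8 mm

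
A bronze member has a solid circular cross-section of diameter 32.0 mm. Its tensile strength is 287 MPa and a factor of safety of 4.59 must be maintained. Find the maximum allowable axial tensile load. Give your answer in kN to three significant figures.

σ_allow = 287/4.59 = 62.53 MPa.
A = πd²/4 = π×32.0²/4 = 804.2 mm².
F_allow = σ_allow × A = 62.53×804.2 = 50290 N.

F_allow = 50.3 kN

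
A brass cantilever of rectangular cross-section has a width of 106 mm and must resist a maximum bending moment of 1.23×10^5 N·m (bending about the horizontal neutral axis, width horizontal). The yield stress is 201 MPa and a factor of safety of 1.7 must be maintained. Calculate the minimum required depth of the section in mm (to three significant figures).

σ_allow = 201/1.7 = 118.2 MPa.
For a rectangular section σ = 6M/(bh²), so h² = 6M/(b σ_allow) = 6×1.2300×10^8/(106×118.2) = 58880 mm².
h = 242.7 mm.

h = 243 mm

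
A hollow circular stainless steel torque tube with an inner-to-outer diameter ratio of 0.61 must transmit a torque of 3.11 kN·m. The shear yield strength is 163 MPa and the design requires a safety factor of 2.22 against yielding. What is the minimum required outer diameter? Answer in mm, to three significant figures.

d_o = 63.0 mm

τ_allow = 163/2.22 = 73.42 MPa.
For a hollow shaft τ = 16T/[πd_o³(1−k⁴)] with k = 0.61, so 1−k⁴ = 0.8615.
d_o³ = 16T/[π τ_allow (1−k⁴)] = 16×3110000/(π×73.42×0.8615) = 250400 mm³.
d_o = 63.03 mm.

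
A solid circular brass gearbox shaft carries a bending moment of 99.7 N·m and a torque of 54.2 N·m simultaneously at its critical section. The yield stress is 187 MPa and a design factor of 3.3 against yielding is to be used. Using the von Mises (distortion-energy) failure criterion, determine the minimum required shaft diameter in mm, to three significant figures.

d = 27.1 mm

σ_allow = σ_y/n = 187/3.3 = 56.67 MPa.
For a solid shaft σ_b = 32M/(πd³) and τ = 16T/(πd³), so the von Mises stress is σ' = (16/πd³)·√(4M²+3T²).
√(4M²+3T²) = √(4×(99700)² + 3×(54200)²) = 220400 N·mm.
d³ = 16×220400/(π×56.67) = 19810 mm³.
d = 27.06 mm.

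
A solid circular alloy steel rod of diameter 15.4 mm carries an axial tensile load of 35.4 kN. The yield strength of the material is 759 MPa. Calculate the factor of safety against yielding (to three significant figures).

n = 3.99

A = πd²/4 = 186.3 mm².
σ = F/A = 35400/186.3 = 190.1 MPa.
n = 759/190.1 = 3.994.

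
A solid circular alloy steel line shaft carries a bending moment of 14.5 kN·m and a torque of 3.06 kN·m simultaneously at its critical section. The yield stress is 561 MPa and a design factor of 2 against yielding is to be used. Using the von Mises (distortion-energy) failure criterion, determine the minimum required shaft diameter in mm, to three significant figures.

σ_allow = σ_y/n = 561/2 = 280.5 MPa.
For a solid shaft σ_b = 32M/(πd³) and τ = 16T/(πd³), so the von Mises stress is σ' = (16/πd³)·√(4M²+3T²).
√(4M²+3T²) = √(4×(1.450×10^7)² + 3×(3.060×10^6)²) = 2.948×10^7 N·mm.
d³ = 16×2.948×10^7/(π×280.5) = 535300 mm³.
d = 81.19 mm.

d = 81.2 mm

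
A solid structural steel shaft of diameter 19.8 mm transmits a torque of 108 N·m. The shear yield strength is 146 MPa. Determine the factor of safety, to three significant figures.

n = 2.06

τ = 16T/(πd³) = 16×108000/(π×19.8³) = 70.86 MPa.
n = τ_limit/τ = 146/70.86 = 2.060.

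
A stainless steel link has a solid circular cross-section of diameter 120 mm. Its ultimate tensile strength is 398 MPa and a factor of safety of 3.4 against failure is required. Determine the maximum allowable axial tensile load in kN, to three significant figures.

F_allow = 1320 kN

σ_allow = 398/3.4 = 117.1 MPa.
A = πd²/4 = π×120²/4 = 11310 mm².
F_allow = σ_allow × A = 117.1×11310 = 1.324×10^6 N.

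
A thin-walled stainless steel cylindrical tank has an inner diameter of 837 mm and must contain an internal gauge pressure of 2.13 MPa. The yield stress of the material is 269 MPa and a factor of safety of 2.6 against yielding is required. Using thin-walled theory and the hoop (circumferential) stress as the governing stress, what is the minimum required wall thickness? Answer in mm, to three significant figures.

t = 8.62 mm

σ_allow = 269/2.6 = 103.5 MPa.
Hoop stress σ_h = pD/(2t), so t = pD/(2σ_allow) = 2.13×837/(2×103.5) = 8.616 mm.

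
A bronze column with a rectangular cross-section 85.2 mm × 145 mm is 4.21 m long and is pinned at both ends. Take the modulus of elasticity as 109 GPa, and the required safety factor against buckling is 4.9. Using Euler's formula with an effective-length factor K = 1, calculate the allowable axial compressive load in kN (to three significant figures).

P_allow = 92.6 kN

Buckling occurs about the weak axis: I_min = h·b³/12 = 145×85.2³/12 = 7.473×10^6 mm⁴ (b = 85.2 mm is the smaller dimension).
Effective length L_e = KL = 1×4.21 m = 4210 mm.
Euler critical load P_cr = π²EI/L_e² = π²×109000×7.473×10^6/4210² = 453600 N.
P_allow = P_cr/n = 453600/4.9 = 92570 N.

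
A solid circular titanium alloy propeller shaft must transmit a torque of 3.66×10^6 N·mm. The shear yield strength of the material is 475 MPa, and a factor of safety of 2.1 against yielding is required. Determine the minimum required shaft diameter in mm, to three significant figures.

Allowable shear stress τ_allow = 475/2.1 = 226.2 MPa.
For a solid shaft τ = 16T/(πd³), so d³ = 16T/(π τ_allow) = 16×3660000/(π×226.2) = 82410 mm³.
d = (82410)^(1/3) = 43.52 mm.

d = 43.5 mm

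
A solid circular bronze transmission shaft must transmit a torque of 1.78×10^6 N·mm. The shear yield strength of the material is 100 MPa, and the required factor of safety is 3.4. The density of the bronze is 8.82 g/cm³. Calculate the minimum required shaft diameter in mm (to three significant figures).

d = 67.5 mm

Allowable shear stress τ_allow = 100/3.4 = 29.41 MPa.
For a solid shaft τ = 16T/(πd³), so d³ = 16T/(π τ_allow) = 16×1780000/(π×29.41) = 308200 mm³.
d = (308200)^(1/3) = 67.55 mm.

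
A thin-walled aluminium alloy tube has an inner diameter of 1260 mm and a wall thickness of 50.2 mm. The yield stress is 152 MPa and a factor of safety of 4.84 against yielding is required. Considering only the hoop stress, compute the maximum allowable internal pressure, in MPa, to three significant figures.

p_allow = 2.50 MPa

σ_allow = 152/4.84 = 31.40 MPa.
σ_h = pD/(2t) → p_allow = 2σ_allow t/D = 2×31.40×50.2/1260 = 2.502 MPa.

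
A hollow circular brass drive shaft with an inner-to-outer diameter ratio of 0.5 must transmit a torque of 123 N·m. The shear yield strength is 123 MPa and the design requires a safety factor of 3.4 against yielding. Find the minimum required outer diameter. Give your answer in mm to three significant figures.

d_o = 26.4 mm

τ_allow = 123/3.4 = 36.18 MPa.
For a hollow shaft τ = 16T/[πd_o³(1−k⁴)] with k = 0.5, so 1−k⁴ = 0.9375.
d_o³ = 16T/[π τ_allow (1−k⁴)] = 16×123000/(π×36.18×0.9375) = 18470 mm³.
d_o = 26.43 mm.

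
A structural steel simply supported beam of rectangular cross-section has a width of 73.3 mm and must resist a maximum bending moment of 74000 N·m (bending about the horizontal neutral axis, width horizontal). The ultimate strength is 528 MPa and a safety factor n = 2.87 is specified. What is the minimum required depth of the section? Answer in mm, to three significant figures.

h = 181 mm

σ_allow = 528/2.87 = 184.0 MPa.
For a rectangular section σ = 6M/(bh²), so h² = 6M/(b σ_allow) = 6×7.4000×10^7/(73.3×184.0) = 32930 mm².
h = 181.5 mm.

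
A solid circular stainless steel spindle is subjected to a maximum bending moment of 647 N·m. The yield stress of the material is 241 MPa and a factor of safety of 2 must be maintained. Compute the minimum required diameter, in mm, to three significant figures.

σ_allow = 241/2 = 120.5 MPa.
For a solid circular section σ = 32M/(πd³), so d³ = 32M/(π σ_allow) = 32×647000/(π×120.5) = 54690 mm³.
d = 37.96 mm.

d = 38.0 mm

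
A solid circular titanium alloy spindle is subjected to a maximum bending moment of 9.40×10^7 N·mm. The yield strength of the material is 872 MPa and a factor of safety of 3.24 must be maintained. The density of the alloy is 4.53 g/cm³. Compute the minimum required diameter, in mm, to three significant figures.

σ_allow = 872/3.24 = 269.1 MPa.
For a solid circular section σ = 32M/(πd³), so d³ = 32M/(π σ_allow) = 32×9.4000×10^7/(π×269.1) = 3.558×10^6 mm³.
d = 152.7 mm.

d = 153 mm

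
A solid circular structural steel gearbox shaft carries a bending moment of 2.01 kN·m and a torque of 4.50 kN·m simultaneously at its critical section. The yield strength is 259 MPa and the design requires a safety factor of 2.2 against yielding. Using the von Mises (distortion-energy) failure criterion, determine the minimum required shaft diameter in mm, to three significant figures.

σ_allow = σ_y/n = 259/2.2 = 117.7 MPa.
For a solid shaft σ_b = 32M/(πd³) and τ = 16T/(πd³), so the von Mises stress is σ' = (16/πd³)·√(4M²+3T²).
√(4M²+3T²) = √(4×(2.010×10^6)² + 3×(4.500×10^6)²) = 8.770×10^6 N·mm.
d³ = 16×8.770×10^6/(π×117.7) = 379400 mm³.
d = 72.39 mm.

d = 72.4 mm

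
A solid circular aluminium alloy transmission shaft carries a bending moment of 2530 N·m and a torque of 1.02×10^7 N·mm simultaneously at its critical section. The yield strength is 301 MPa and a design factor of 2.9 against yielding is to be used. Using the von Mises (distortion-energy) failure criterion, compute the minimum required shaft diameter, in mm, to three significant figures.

d = 96.6 mm

σ_allow = σ_y/n = 301/2.9 = 103.8 MPa.
For a solid shaft σ_b = 32M/(πd³) and τ = 16T/(πd³), so the von Mises stress is σ' = (16/πd³)·√(4M²+3T²).
√(4M²+3T²) = √(4×(2.530×10^6)² + 3×(1.020×10^7)²) = 1.838×10^7 N·mm.
d³ = 16×1.838×10^7/(π×103.8) = 901700 mm³.
d = 96.61 mm.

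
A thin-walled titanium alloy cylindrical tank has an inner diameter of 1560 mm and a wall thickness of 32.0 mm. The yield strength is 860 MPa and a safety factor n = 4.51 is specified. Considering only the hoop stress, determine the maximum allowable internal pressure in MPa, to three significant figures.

σ_allow = 860/4.51 = 190.7 MPa.
σ_h = pD/(2t) → p_allow = 2σ_allow t/D = 2×190.7×32.0/1560 = 7.823 MPa.

p_allow = 7.82 MPa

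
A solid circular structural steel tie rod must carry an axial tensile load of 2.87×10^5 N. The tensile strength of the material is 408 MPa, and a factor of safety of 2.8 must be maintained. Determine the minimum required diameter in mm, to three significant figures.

d = 50.1 mm

Allowable stress σ_allow = 408/2.8 = 145.7 MPa.
Required area A = F/σ_allow = 287000/145.7 = 1970 mm².
A = πd²/4 → d = √(4A/π) = 50.08 mm.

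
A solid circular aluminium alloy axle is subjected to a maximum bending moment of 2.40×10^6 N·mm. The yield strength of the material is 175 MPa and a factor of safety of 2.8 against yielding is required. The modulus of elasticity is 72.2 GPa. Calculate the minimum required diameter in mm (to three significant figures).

d = 73.1 mm

σ_allow = 175/2.8 = 62.50 MPa.
For a solid circular section σ = 32M/(πd³), so d³ = 32M/(π σ_allow) = 32×2400000/(π×62.50) = 391100 mm³.
d = 73.13 mm.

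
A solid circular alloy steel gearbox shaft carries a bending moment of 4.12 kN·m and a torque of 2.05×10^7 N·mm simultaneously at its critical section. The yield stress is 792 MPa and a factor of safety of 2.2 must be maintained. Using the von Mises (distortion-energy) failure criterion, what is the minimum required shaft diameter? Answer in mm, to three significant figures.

σ_allow = σ_y/n = 792/2.2 = 360.0 MPa.
For a solid shaft σ_b = 32M/(πd³) and τ = 16T/(πd³), so the von Mises stress is σ' = (16/πd³)·√(4M²+3T²).
√(4M²+3T²) = √(4×(4.120×10^6)² + 3×(2.050×10^7)²) = 3.645×10^7 N·mm.
d³ = 16×3.645×10^7/(π×360.0) = 515700 mm³.
d = 80.19 mm.

d = 80.2 mm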